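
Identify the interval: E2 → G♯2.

major third

E to G spans three letter names (E-F-G): a third.
E2 to G#2 is 4 semitones, matching the major third exactly, so the quality is major.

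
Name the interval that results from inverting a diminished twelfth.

First reduce the compound diminished twelfth to its simple form, a diminished fifth.
Interval numbers invert to sum to nine: 5 + 4 = 9, so a fifth inverts to a fourth.
The quality also flips — diminished becomes augmented — giving an augmented fourth.

augmented 4th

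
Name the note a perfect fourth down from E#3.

B#2

Four letter names down from E: B.
A perfect fourth spans 5 semitones, so from E#3 the target pitch is B#2.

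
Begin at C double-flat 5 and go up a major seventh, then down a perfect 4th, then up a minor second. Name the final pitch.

G double-flat 5

A major seventh up from Cbb5 is Bbb5.
A perfect fourth down from Bbb5 is Fb5.
A minor second up from Fb5 is Gbb5.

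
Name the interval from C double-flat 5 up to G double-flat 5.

C to G spans five letter names (C-D-E-F-G) — that makes it a fifth of some quality.
Cbb5 to Gbb5 is 7 semitones, matching the perfect fifth exactly, so the quality is perfect.

perfect 5th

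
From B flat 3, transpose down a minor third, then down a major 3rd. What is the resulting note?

Down a minor third from Bb3: G3 (3 semitones down).
A major third down from G3 is Eb3.

E flat 3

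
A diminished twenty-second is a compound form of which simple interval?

Each octave removed subtracts seven from the number: 22 − 14 = 8.
Quality carries through unchanged, so the simple form is a diminished octave.

diminished octave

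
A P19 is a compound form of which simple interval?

Subtracting seven from the interval number removes an octave: 19 − 14 = 5.
So a perfect nineteenth is 2 octaves plus a perfect fifth. The quality is unchanged.

perfect fifth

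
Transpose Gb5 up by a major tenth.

Counting three letter names plus an octave up from G lands on B.
A major tenth spans 16 semitones, so from Gb5 the target pitch is Bb6.

Bb6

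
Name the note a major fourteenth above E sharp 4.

D double-sharp 6

The fourteenth's letter: E up seven letter names plus an octave → D.
Moving 23 semitones up from E#4 (the size of a major fourteenth) reaches D##6.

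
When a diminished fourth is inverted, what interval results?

A5

The rule of nine gives the new number: 9 − 4 = 5, so a fourth becomes a fifth.
Quality inverts too: diminished becomes augmented. That makes the inversion an augmented fifth.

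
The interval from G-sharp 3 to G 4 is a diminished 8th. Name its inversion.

augmented unison

Interval numbers invert to sum to nine: 8 + 1 = 9, so an octave inverts to a unison.
And diminished becomes augmented under inversion, so we get an augmented unison.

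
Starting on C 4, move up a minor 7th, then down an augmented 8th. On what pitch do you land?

C4 up a minor seventh → Bb4 (10 semitones).
Bb4 down an augmented octave → Bbb3 (13 semitones).

B double-flat 3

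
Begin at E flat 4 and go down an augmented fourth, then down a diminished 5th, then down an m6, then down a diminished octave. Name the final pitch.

Down an augmented fourth from Eb4: Bbb3 (6 semitones down).
Down a diminished fifth from Bbb3: Eb3 (6 semitones down).
Eb3 down a minor sixth → G2 (8 semitones).
Down a diminished octave from G2: G#1 (11 semitones down).

G sharp 1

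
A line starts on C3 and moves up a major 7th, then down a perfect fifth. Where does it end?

E3

C3 up a major seventh → B3 (11 semitones).
A perfect fifth down from B3 is E3.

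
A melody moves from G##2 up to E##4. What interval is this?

M13

G to E spans six letter names (G-A-B-C-D-E), plus an octave, so the interval is some kind of thirteenth.
Counting semitones, G##2→E##4 is 21, which is the major thirteenth.
(Equivalently, a compound major sixth: a major sixth plus an octave.)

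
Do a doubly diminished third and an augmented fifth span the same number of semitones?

No

1 semitone (doubly diminished third) vs 8 semitones (augmented fifth): not equal.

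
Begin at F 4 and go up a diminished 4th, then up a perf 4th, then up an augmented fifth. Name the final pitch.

Up a diminished fourth from F4: Bbb4 (4 semitones up).
Up a perfect fourth from Bbb4: Ebb5 (5 semitones up).
Ebb5 up an augmented fifth → Bb5 (8 semitones).

B flat 5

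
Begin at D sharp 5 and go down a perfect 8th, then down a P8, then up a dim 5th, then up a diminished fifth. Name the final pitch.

E flat 4

Down a perfect octave from D#5: D#4 (12 semitones down).
D#4 down a perfect octave → D#3 (12 semitones).
D#3 up a diminished fifth → A3 (6 semitones).
A3 up a diminished fifth → Eb4 (6 semitones).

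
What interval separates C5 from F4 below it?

P5

Descending from C5 to F4 is the same interval as ascending F4 to C5.
F to C spans five letter names (F-G-A-B-C), so the interval is some kind of fifth.
F4 to C5 is 7 semitones, matching the perfect fifth exactly, so the quality is perfect.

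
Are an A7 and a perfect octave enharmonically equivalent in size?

Yes

An augmented seventh spans 12 semitones, and a perfect octave also spans 12 semitones — they're enharmonic.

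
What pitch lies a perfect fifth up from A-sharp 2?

E-sharp 3

Counting five letter names up from A lands on E.
A perfect fifth is 7 semitones; 7 semitones up from A#2 gives E#3.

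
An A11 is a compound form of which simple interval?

Take out an octave (7 from the number): 11 − 7 = 4.
Quality carries through unchanged, so the simple form is an augmented fourth.

augmented fourth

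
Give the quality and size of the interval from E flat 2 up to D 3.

E to D spans seven letter names (E-F-G-A-B-C-D) — that makes it a seventh of some quality.
Counting semitones, Eb2→D3 is 11, which is the major seventh.

major 7th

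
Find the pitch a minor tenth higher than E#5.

Counting three letter names plus an octave up from E lands on G.
A minor tenth spans 15 semitones, so from E#5 the target pitch is G#6.

G#6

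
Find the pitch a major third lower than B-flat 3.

Counting three letter names down from B lands on G.
A major third spans 4 semitones, so from Bb3 the target pitch is Gb3.

G-flat 3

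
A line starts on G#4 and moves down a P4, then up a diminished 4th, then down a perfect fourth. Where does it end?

D4

Down a perfect fourth from G#4: D#4 (5 semitones down).
D#4 up a diminished fourth → G4 (4 semitones).
A perfect fourth down from G4 is D4.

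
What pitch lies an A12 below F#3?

Bb1

The twelfth's letter: F down five letter names plus an octave → B.
An augmented twelfth is 20 semitones; 20 semitones down from F#3 gives Bb1.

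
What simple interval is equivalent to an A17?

augmented third

Take out 2 octaves (14 from the number): 17 − 14 = 3.
That makes an augmented seventeenth a compound augmented third — 2 octaves plus an augmented third.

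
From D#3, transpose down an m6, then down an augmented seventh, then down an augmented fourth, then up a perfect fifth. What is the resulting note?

A minor sixth down from D#3 is F##2.
An augmented seventh down from F##2 is G1.
Down an augmented fourth from G1: Db1 (6 semitones down).
Db1 up a perfect fifth → Ab1 (7 semitones).

Ab1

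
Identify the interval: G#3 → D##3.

Descending from G#3 to D##3 is the same interval as ascending D##3 to G#3.
D to G spans four letter names (D-E-F-G): a fourth.
D##3 to G#3 spans 4 semitones — one semitone narrower than the perfect fourth (5) — giving a diminished fourth.

diminished fourth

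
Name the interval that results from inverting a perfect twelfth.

First reduce the compound perfect twelfth to its simple form, a perfect fifth.
Interval numbers invert to sum to nine: 5 + 4 = 9, so a fifth inverts to a fourth.
And perfect stays perfect under inversion, so we get a perfect fourth.

perfect 4th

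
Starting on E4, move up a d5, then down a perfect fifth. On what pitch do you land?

A diminished fifth up from E4 is Bb4.
Bb4 down a perfect fifth → Eb4 (7 semitones).

Eb4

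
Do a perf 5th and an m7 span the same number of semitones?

No

A perfect fifth spans 7 semitones; a minor seventh spans 10 semitones. They differ by 3.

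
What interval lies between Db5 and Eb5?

D to E spans two letter names (D-E), so the interval is some kind of second.
Counting semitones, Db5→Eb5 is 2, which is the major second.

M2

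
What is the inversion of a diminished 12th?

First reduce the compound diminished twelfth to its simple form, a diminished fifth.
Interval numbers invert to sum to nine: 5 + 4 = 9, so a fifth inverts to a fourth.
And diminished becomes augmented under inversion, so we get an augmented fourth.

A4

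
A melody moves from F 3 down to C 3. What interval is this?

P4

Descending from F3 to C3 is the same interval as ascending C3 to F3.
C to F spans four letter names (C-D-E-F) — that makes it a fourth of some quality.
The perfect fourth spans 5 semitones, and C3 to F3 is exactly 5 semitones — so this is a perfect fourth.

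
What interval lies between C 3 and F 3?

C to F spans four letter names (C-D-E-F): a fourth.
C3 to F3 is 5 semitones, matching the perfect fourth exactly, so the quality is perfect.

P4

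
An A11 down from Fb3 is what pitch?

Counting four letter names plus an octave down from F lands on C.
Moving 18 semitones down from Fb3 (the size of an augmented eleventh) reaches Cbb2.

Cbb2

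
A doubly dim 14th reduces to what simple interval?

Take out an octave (7 from the number): 14 − 7 = 7.
So a doubly diminished fourteenth is an octave plus a doubly diminished seventh. The quality is unchanged.

doubly diminished 7th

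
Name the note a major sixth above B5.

G#6

Six letter names up from B: G.
Moving 9 semitones up from B5 (the size of a major sixth) reaches G#6.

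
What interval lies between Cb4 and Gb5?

C to G spans five letter names (C-D-E-F-G), plus an octave: a twelfth.
The perfect twelfth spans 19 semitones, and Cb4 to Gb5 is exactly 19 semitones — so this is a perfect twelfth.
(Equivalently, a compound perfect fifth: a perfect fifth plus an octave.)

P12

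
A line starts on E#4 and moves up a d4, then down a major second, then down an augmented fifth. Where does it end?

Cb4

E#4 up a diminished fourth → A4 (4 semitones).
Down a major second from A4: G4 (2 semitones down).
G4 down an augmented fifth → Cb4 (8 semitones).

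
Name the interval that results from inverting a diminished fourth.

Interval numbers invert to sum to nine: 4 + 5 = 9, so a fourth inverts to a fifth.
The quality also flips — diminished becomes augmented — giving an augmented fifth.

augmented 5th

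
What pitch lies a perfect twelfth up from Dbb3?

Five letters up from D (plus an octave) reaches A.
Moving 19 semitones up from Dbb3 (the size of a perfect twelfth) reaches Abb4.

Abb4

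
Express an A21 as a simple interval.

Each octave removed subtracts seven from the number: 21 − 14 = 7.
So an augmented twenty-first is 2 octaves plus an augmented seventh. The quality is unchanged.

A7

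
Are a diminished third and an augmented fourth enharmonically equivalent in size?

No

2 semitones (diminished third) vs 6 semitones (augmented fourth): not equal.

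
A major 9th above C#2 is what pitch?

Counting two letter names plus an octave up from C lands on D.
Moving 14 semitones up from C#2 (the size of a major ninth) reaches D#3.

D#3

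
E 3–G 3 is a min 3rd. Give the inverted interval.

The rule of nine gives the new number: 9 − 3 = 6, so a third becomes a sixth.
The quality also flips — minor becomes major — giving a major sixth.

major 6th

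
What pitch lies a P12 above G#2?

D#4

Counting five letter names plus an octave up from G lands on D.
A perfect twelfth is 19 semitones; 19 semitones up from G#2 gives D#4.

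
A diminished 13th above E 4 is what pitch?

C-flat 6

Six letters up from E (plus an octave) reaches C.
A diminished thirteenth is 19 semitones; 19 semitones up from E4 gives Cb6.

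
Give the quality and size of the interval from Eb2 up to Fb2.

minor second

E to F spans two letter names (E-F): a second.
At 1 semitone, Eb2→Fb2 falls one short of a major second: minor.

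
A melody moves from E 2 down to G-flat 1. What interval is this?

Descending from E2 to Gb1 is the same interval as ascending Gb1 to E2.
G to E spans six letter names (G-A-B-C-D-E), so the interval is some kind of sixth.
Gb1 to E2 spans 10 semitones — one semitone wider than the major sixth (9) — giving an augmented sixth.

augmented 6th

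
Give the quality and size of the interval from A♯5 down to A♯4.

perfect octave

Descending from A#5 to A#4 is the same interval as ascending A#4 to A#5.
A to A is the same letter name, plus an octave: an octave.
Counting semitones, A#4→A#5 is 12, which is the perfect octave.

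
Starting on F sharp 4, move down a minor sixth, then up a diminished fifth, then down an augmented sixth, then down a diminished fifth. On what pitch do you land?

Down a minor sixth from F#4: A#3 (8 semitones down).
Up a diminished fifth from A#3: E4 (6 semitones up).
E4 down an augmented sixth → Gb3 (10 semitones).
Gb3 down a diminished fifth → C3 (6 semitones).

C 3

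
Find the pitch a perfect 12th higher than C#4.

G#5

Counting five letter names plus an octave up from C lands on G.
A perfect twelfth spans 19 semitones, so from C#4 the target pitch is G#5.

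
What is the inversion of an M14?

First reduce the compound major fourteenth to its simple form, a major seventh.
The rule of nine gives the new number: 9 − 7 = 2, so a seventh becomes a second.
The quality also flips — major becomes minor — giving a minor second.

minor 2nd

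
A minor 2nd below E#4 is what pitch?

The second takes the letter from E down to D.
A minor second is 1 semitone; 1 semitone down from E#4 gives D##4.

D##4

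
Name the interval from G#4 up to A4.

G to A spans two letter names (G-A), so the interval is some kind of second.
G#4 to A4 is 1 semitone, a half step short of the major second (2), so this is minor.

minor 2nd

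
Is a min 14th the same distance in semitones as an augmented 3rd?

No

A minor fourteenth spans 22 semitones; an augmented third spans 5 semitones. They differ by 17.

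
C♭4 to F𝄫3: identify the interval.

augmented 5th

Descending from Cb4 to Fbb3 is the same interval as ascending Fbb3 to Cb4.
F to C spans five letter names (F-G-A-B-C) — that makes it a fifth of some quality.
A perfect fifth would be 7 semitones; Fbb3 to Cb4 is 8, one semitone wider, so the interval is augmented.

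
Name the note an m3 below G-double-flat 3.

E-double-flat 3

Counting three letter names down from G lands on E.
A minor third is 3 semitones; 3 semitones down from Gbb3 gives Ebb3.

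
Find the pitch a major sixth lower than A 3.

C 3

Six letter names down from A: C.
A major sixth spans 9 semitones, so from A3 the target pitch is C3.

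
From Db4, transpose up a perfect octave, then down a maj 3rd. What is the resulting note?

Bbb4

Db4 up a perfect octave → Db5 (12 semitones).
Db5 down a major third → Bbb4 (4 semitones).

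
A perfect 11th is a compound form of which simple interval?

Each octave removed subtracts seven from the number: 11 − 7 = 4.
So a perfect eleventh is an octave plus a perfect fourth. The quality is unchanged.

P4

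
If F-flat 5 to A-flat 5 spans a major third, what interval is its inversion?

minor 6th

The rule of nine gives the new number: 9 − 3 = 6, so a third becomes a sixth.
The quality also flips — major becomes minor — giving a minor sixth.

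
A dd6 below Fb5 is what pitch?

A#4

Six letter names down from F: A.
Moving 6 semitones down from Fb5 (the size of a doubly diminished sixth) reaches A#4.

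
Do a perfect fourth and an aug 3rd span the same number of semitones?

Yes

A perfect fourth spans 5 semitones, and an augmented third also spans 5 semitones — they're enharmonic.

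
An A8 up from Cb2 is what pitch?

The letter stays C (same as the start), shifted an octave up.
An augmented octave spans 13 semitones, so from Cb2 the target pitch is C3.

C3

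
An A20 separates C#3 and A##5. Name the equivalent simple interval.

Take out 2 octaves (14 from the number): 20 − 14 = 6.
Quality carries through unchanged, so the simple form is an augmented sixth.

augmented sixth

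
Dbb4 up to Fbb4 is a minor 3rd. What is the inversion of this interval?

M6

The rule of nine gives the new number: 9 − 3 = 6, so a third becomes a sixth.
And minor becomes major under inversion, so we get a major sixth.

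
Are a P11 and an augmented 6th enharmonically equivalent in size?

A perfect eleventh spans 17 semitones; an augmented sixth spans 10 semitones. They differ by 7.

No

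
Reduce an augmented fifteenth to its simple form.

Take out an octave (7 from the number): 15 − 7 = 8.
That makes an augmented fifteenth a compound augmented octave — an octave plus an augmented octave.

augmented 8th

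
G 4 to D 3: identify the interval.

P11

Descending from G4 to D3 is the same interval as ascending D3 to G4.
D to G spans four letter names (D-E-F-G), plus an octave: an eleventh.
D3 to G4 is 17 semitones, matching the perfect eleventh exactly, so the quality is perfect.
(Equivalently, a compound perfect fourth: a perfect fourth plus an octave.)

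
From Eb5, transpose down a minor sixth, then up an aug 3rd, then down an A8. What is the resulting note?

Eb5 down a minor sixth → G4 (8 semitones).
G4 up an augmented third → B#4 (5 semitones).
An augmented octave down from B#4 is B3.

B3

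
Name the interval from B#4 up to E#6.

B to E spans four letter names (B-C-D-E), plus an octave, so the interval is some kind of eleventh.
The perfect eleventh spans 17 semitones, and B#4 to E#6 is exactly 17 semitones — so this is a perfect eleventh.
(Equivalently, a compound perfect fourth: a perfect fourth plus an octave.)

perfect eleventh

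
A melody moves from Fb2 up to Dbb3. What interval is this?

minor sixth

F to D spans six letter names (F-G-A-B-C-D) — that makes it a sixth of some quality.
A major sixth would be 9 semitones, but Fb2 to Dbb3 is 8 — one semitone narrower, making it a minor sixth.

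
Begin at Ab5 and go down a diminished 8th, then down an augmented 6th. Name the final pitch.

A diminished octave down from Ab5 is A4.
An augmented sixth down from A4 is Cb4.

Cb4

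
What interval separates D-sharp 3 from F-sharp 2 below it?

Descending from D#3 to F#2 is the same interval as ascending F#2 to D#3.
F to D spans six letter names (F-G-A-B-C-D), so the interval is some kind of sixth.
The major sixth spans 9 semitones, and F#2 to D#3 is exactly 9 semitones — so this is a major sixth.

M6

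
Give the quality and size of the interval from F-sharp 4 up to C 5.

diminished fifth

F to C spans five letter names (F-G-A-B-C): a fifth.
F#4 to C5 spans 6 semitones — one semitone narrower than the perfect fifth (7) — giving a diminished fifth.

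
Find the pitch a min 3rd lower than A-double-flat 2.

F-flat 2

Counting three letter names down from A lands on F.
A minor third is 3 semitones; 3 semitones down from Abb2 gives Fb2.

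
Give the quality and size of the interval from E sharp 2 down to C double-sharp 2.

m3

Descending from E#2 to C##2 is the same interval as ascending C##2 to E#2.
C to E spans three letter names (C-D-E) — that makes it a third of some quality.
A major third would be 4 semitones, but C##2 to E#2 is 3 — one semitone narrower, making it a minor third.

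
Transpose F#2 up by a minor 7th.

E3

Counting seven letter names up from F lands on E.
A minor seventh spans 10 semitones, so from F#2 the target pitch is E3.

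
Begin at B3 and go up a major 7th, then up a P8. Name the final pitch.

Up a major seventh from B3: A#4 (11 semitones up).
A perfect octave up from A#4 is A#5.

A#5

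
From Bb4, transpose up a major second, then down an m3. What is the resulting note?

Up a major second from Bb4: C5 (2 semitones up).
C5 down a minor third → A4 (3 semitones).

A4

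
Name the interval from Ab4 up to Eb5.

A to E spans five letter names (A-B-C-D-E): a fifth.
The perfect fifth spans 7 semitones, and Ab4 to Eb5 is exactly 7 semitones — so this is a perfect fifth.

P5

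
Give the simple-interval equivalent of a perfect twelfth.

Each octave removed subtracts seven from the number: 12 − 7 = 5.
So a perfect twelfth is an octave plus a perfect fifth. The quality is unchanged.

perfect 5th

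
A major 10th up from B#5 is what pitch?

The tenth's letter: B up three letter names plus an octave → D.
A major tenth is 16 semitones; 16 semitones up from B#5 gives D##7.

D##7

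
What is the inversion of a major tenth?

First reduce the compound major tenth to its simple form, a major third.
The rule of nine gives the new number: 9 − 3 = 6, so a third becomes a sixth.
And major becomes minor under inversion, so we get a minor sixth.

minor sixth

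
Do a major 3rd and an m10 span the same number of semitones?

A major third spans 4 semitones; a minor tenth spans 15 semitones. They differ by 11.

No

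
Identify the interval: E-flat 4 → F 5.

E to F spans two letter names (E-F), plus an octave, so the interval is some kind of ninth.
The major ninth spans 14 semitones, and Eb4 to F5 is exactly 14 semitones — so this is a major ninth.
(Equivalently, a compound major second: a major second plus an octave.)

major ninth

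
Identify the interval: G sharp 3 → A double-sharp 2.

d7

Descending from G#3 to A##2 is the same interval as ascending A##2 to G#3.
A to G spans seven letter names (A-B-C-D-E-F-G): a seventh.
The major seventh is 11 semitones; here we have 9, two semitones narrower: diminished.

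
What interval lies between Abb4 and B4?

doubly augmented 2nd

A to B spans two letter names (A-B) — that makes it a second of some quality.
A major second would be 2 semitones; Abb4 to B4 is 4, two semitones wider, so the interval is doubly augmented.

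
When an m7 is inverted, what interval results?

major 2nd

The rule of nine gives the new number: 9 − 7 = 2, so a seventh becomes a second.
Quality inverts too: minor becomes major. That makes the inversion a major second.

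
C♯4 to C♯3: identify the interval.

Descending from C#4 to C#3 is the same interval as ascending C#3 to C#4.
C to C is the same letter name, plus an octave: an octave.
C#3 to C#4 is 12 semitones, matching the perfect octave exactly, so the quality is perfect.

perfect 8th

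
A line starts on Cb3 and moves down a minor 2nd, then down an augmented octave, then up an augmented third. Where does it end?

Cb3 down a minor second → Bb2 (1 semitone).
Bb2 down an augmented octave → Bbb1 (13 semitones).
Up an augmented third from Bbb1: D2 (5 semitones up).

D2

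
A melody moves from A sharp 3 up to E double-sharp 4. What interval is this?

A5

A to E spans five letter names (A-B-C-D-E) — that makes it a fifth of some quality.
A#3 to E##4 spans 8 semitones — one semitone wider than the perfect fifth (7) — giving an augmented fifth.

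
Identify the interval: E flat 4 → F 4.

E to F spans two letter names (E-F), so the interval is some kind of second.
The major second spans 2 semitones, and Eb4 to F4 is exactly 2 semitones — so this is a major second.

major second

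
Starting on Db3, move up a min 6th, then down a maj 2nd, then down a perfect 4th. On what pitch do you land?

Ebb3

Up a minor sixth from Db3: Bbb3 (8 semitones up).
Bbb3 down a major second → Abb3 (2 semitones).
A perfect fourth down from Abb3 is Ebb3.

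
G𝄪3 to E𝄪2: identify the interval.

minor tenth

Descending from G##3 to E##2 is the same interval as ascending E##2 to G##3.
E to G spans three letter names (E-F-G), plus an octave: a tenth.
A major tenth would be 16 semitones, but E##2 to G##3 is 15 — one semitone narrower, making it a minor tenth.
(Equivalently, a compound minor third: a minor third plus an octave.)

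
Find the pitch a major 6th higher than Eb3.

Counting six letter names up from E lands on C.
A major sixth is 9 semitones; 9 semitones up from Eb3 gives C4.

C4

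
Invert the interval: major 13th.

First reduce the compound major thirteenth to its simple form, a major sixth.
The rule of nine gives the new number: 9 − 6 = 3, so a sixth becomes a third.
And major becomes minor under inversion, so we get a minor third.

m3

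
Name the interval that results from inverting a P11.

P5

First reduce the compound perfect eleventh to its simple form, a perfect fourth.
Inverted interval numbers add to nine, so a fourth pairs with a fifth (4 + 5 = 9).
Quality inverts too: perfect stays perfect. That makes the inversion a perfect fifth.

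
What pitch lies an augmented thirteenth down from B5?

The thirteenth's letter: B down six letter names plus an octave → D.
An augmented thirteenth spans 22 semitones, so from B5 the target pitch is Db4.

Db4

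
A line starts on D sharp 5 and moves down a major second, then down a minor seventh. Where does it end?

D#5 down a major second → C#5 (2 semitones).
A minor seventh down from C#5 is D#4.

D sharp 4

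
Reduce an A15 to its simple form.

A8

Take out an octave (7 from the number): 15 − 7 = 8.
That makes an augmented fifteenth a compound augmented octave — an octave plus an augmented octave.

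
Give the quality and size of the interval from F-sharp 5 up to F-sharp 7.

F to F is the same letter name, plus 2 octaves — that makes it a fifteenth of some quality.
Counting semitones, F#5→F#7 is 24, which is the perfect fifteenth.
(Equivalently, a compound perfect octave: a perfect octave plus an octave.)

perfect 15th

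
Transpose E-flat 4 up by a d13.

C-double-flat 6

Counting six letter names plus an octave up from E lands on C.
A diminished thirteenth is 19 semitones; 19 semitones up from Eb4 gives Cbb6.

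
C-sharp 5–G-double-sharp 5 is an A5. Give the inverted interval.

The rule of nine gives the new number: 9 − 5 = 4, so a fifth becomes a fourth.
And augmented becomes diminished under inversion, so we get a diminished fourth.

diminished fourth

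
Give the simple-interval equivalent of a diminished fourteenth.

diminished seventh

Take out an octave (7 from the number): 14 − 7 = 7.
So a diminished fourteenth is an octave plus a diminished seventh. The quality is unchanged.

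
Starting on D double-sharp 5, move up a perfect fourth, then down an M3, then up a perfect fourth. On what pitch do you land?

Up a perfect fourth from D##5: G##5 (5 semitones up).
G##5 down a major third → E#5 (4 semitones).
Up a perfect fourth from E#5: A#5 (5 semitones up).

A sharp 5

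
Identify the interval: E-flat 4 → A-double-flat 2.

augmented 12th

Descending from Eb4 to Abb2 is the same interval as ascending Abb2 to Eb4.
A to E spans five letter names (A-B-C-D-E), plus an octave: a twelfth.
A perfect twelfth would be 19 semitones; Abb2 to Eb4 is 20, one semitone wider, so the interval is augmented.
(Equivalently, a compound augmented fifth: an augmented fifth plus an octave.)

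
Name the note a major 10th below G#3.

E2

The tenth's letter: G down three letter names plus an octave → E.
A major tenth spans 16 semitones, so from G#3 the target pitch is E2.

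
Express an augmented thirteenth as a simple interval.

Subtracting seven from the interval number removes an octave: 13 − 7 = 6.
Quality carries through unchanged, so the simple form is an augmented sixth.

augmented 6th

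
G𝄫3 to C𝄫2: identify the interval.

perfect twelfth

Descending from Gbb3 to Cbb2 is the same interval as ascending Cbb2 to Gbb3.
C to G spans five letter names (C-D-E-F-G), plus an octave: a twelfth.
Cbb2 to Gbb3 is 19 semitones, matching the perfect twelfth exactly, so the quality is perfect.
(Equivalently, a compound perfect fifth: a perfect fifth plus an octave.)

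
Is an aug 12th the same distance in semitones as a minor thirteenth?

Yes

Both span 20 semitones: an augmented twelfth and a minor thirteenth are the same chromatic distance.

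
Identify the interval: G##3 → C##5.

G to C spans four letter names (G-A-B-C), plus an octave — that makes it an eleventh of some quality.
The perfect eleventh spans 17 semitones, and G##3 to C##5 is exactly 17 semitones — so this is a perfect eleventh.
(Equivalently, a compound perfect fourth: a perfect fourth plus an octave.)

perfect 11th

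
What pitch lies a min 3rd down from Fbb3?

The third takes the letter from F down to D.
A minor third spans 3 semitones, so from Fbb3 the target pitch is Dbb3.

Dbb3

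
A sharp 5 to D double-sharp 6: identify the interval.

A4

A to D spans four letter names (A-B-C-D): a fourth.
A#5 to D##6 spans 6 semitones — one semitone wider than the perfect fourth (5) — giving an augmented fourth.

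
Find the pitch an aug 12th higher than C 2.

Five letters up from C (plus an octave) reaches G.
An augmented twelfth is 20 semitones; 20 semitones up from C2 gives G#3.

G-sharp 3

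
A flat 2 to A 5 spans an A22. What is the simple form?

Subtracting seven from the interval number removes an octave: 22 − 14 = 8.
So an augmented twenty-second is 2 octaves plus an augmented octave. The quality is unchanged.

A8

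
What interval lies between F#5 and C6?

F to C spans five letter names (F-G-A-B-C), so the interval is some kind of fifth.
F#5 to C6 spans 6 semitones — one semitone narrower than the perfect fifth (7) — giving a diminished fifth.

diminished fifth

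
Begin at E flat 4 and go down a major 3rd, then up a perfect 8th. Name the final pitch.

A major third down from Eb4 is Cb4.
Up a perfect octave from Cb4: Cb5 (12 semitones up).

C flat 5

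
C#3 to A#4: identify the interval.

C to A spans six letter names (C-D-E-F-G-A), plus an octave: a thirteenth.
The major thirteenth spans 21 semitones, and C#3 to A#4 is exactly 21 semitones — so this is a major thirteenth.
(Equivalently, a compound major sixth: a major sixth plus an octave.)

M13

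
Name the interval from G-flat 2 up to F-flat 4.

G to F spans seven letter names (G-A-B-C-D-E-F), plus an octave: a fourteenth.
Gb2 to Fb4 is 22 semitones, a half step short of the major fourteenth (23), so this is minor.
(Equivalently, a compound minor seventh: a minor seventh plus an octave.)

m14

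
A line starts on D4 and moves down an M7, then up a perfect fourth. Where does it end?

Ab3

A major seventh down from D4 is Eb3.
A perfect fourth up from Eb3 is Ab3.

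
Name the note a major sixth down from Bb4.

Six letter names down from B: D.
Moving 9 semitones down from Bb4 (the size of a major sixth) reaches Db4.

Db4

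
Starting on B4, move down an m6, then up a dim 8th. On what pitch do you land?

A minor sixth down from B4 is D#4.
A diminished octave up from D#4 is D5.

D5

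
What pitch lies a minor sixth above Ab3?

Fb4

Six letter names up from A: F.
A minor sixth spans 8 semitones, so from Ab3 the target pitch is Fb4.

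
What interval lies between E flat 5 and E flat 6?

perfect octave

E to E is the same letter name, plus an octave, so the interval is some kind of octave.
Counting semitones, Eb5→Eb6 is 12, which is the perfect octave.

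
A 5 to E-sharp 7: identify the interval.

A to E spans five letter names (A-B-C-D-E), plus an octave, so the interval is some kind of twelfth.
The perfect twelfth is 19 semitones; here we have 20, one semitone wider: augmented.
(Equivalently, a compound augmented fifth: an augmented fifth plus an octave.)

A12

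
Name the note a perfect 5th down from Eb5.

Ab4

Counting five letter names down from E lands on A.
A perfect fifth spans 7 semitones, so from Eb5 the target pitch is Ab4.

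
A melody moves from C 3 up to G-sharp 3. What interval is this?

C to G spans five letter names (C-D-E-F-G), so the interval is some kind of fifth.
The perfect fifth is 7 semitones; here we have 8, one semitone wider: augmented.

augmented fifth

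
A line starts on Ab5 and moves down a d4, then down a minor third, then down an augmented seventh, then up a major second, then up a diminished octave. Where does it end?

Ab5 down a diminished fourth → E5 (4 semitones).
E5 down a minor third → C#5 (3 semitones).
An augmented seventh down from C#5 is Db4.
A major second up from Db4 is Eb4.
Eb4 up a diminished octave → Ebb5 (11 semitones).

Ebb5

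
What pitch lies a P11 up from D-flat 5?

Counting four letter names plus an octave up from D lands on G.
A perfect eleventh spans 17 semitones, so from Db5 the target pitch is Gb6.

G-flat 6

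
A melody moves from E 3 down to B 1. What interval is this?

P11

Descending from E3 to B1 is the same interval as ascending B1 to E3.
B to E spans four letter names (B-C-D-E), plus an octave: an eleventh.
The perfect eleventh spans 17 semitones, and B1 to E3 is exactly 17 semitones — so this is a perfect eleventh.
(Equivalently, a compound perfect fourth: a perfect fourth plus an octave.)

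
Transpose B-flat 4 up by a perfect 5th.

The fifth takes the letter from B up to F.
Moving 7 semitones up from Bb4 (the size of a perfect fifth) reaches F5.

F 5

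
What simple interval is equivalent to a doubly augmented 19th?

doubly augmented fifth

Take out 2 octaves (14 from the number): 19 − 14 = 5.
That makes a doubly augmented nineteenth a compound doubly augmented fifth — 2 octaves plus a doubly augmented fifth.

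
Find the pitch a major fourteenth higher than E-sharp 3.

Seven letters up from E (plus an octave) reaches D.
Moving 23 semitones up from E#3 (the size of a major fourteenth) reaches D##5.

D-double-sharp 5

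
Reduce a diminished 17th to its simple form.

Each octave removed subtracts seven from the number: 17 − 14 = 3.
So a diminished seventeenth is 2 octaves plus a diminished third. The quality is unchanged.

diminished third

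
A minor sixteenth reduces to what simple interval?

minor second

Each octave removed subtracts seven from the number: 16 − 14 = 2.
So a minor sixteenth is 2 octaves plus a minor second. The quality is unchanged.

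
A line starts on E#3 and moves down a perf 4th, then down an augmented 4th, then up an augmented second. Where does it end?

G##2

Down a perfect fourth from E#3: B#2 (5 semitones down).
Down an augmented fourth from B#2: F#2 (6 semitones down).
Up an augmented second from F#2: G##2 (3 semitones up).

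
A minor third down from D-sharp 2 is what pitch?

B-sharp 1

The third takes the letter from D down to B.
Moving 3 semitones down from D#2 (the size of a minor third) reaches B#1.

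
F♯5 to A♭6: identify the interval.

diminished tenth

F to A spans three letter names (F-G-A), plus an octave — that makes it a tenth of some quality.
A major tenth would be 16 semitones; F#5 to Ab6 is 14, two semitones narrower, so the interval is diminished.
(Equivalently, a compound diminished third: a diminished third plus an octave.)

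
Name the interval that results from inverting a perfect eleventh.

First reduce the compound perfect eleventh to its simple form, a perfect fourth.
Interval numbers invert to sum to nine: 4 + 5 = 9, so a fourth inverts to a fifth.
And perfect stays perfect under inversion, so we get a perfect fifth.

perfect fifth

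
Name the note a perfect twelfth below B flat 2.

E flat 1

Counting five letter names plus an octave down from B lands on E.
Moving 19 semitones down from Bb2 (the size of a perfect twelfth) reaches Eb1.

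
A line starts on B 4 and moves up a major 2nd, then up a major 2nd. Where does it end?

D sharp 5

B4 up a major second → C#5 (2 semitones).
Up a major second from C#5: D#5 (2 semitones up).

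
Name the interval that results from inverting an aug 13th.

First reduce the compound augmented thirteenth to its simple form, an augmented sixth.
Inverted interval numbers add to nine, so a sixth pairs with a third (6 + 3 = 9).
And augmented becomes diminished under inversion, so we get a diminished third.

d3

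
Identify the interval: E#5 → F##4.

minor 7th

Descending from E#5 to F##4 is the same interval as ascending F##4 to E#5.
F to E spans seven letter names (F-G-A-B-C-D-E): a seventh.
F##4 to E#5 is 10 semitones, a half step short of the major seventh (11), so this is minor.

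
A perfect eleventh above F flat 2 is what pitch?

Four letters up from F (plus an octave) reaches B.
Moving 17 semitones up from Fb2 (the size of a perfect eleventh) reaches Bbb3.

B double-flat 3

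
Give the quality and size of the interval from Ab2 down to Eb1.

P11

Descending from Ab2 to Eb1 is the same interval as ascending Eb1 to Ab2.
E to A spans four letter names (E-F-G-A), plus an octave: an eleventh.
Eb1 to Ab2 is 17 semitones, matching the perfect eleventh exactly, so the quality is perfect.
(Equivalently, a compound perfect fourth: a perfect fourth plus an octave.)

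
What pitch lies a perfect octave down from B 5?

B 4

The letter stays B (same as the start), shifted an octave down.
A perfect octave spans 12 semitones, so from B5 the target pitch is B4.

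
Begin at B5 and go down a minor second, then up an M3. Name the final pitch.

Down a minor second from B5: A#5 (1 semitone down).
A major third up from A#5 is C##6.

C##6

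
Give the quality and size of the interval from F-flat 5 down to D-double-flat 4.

Descending from Fb5 to Dbb4 is the same interval as ascending Dbb4 to Fb5.
D to F spans three letter names (D-E-F), plus an octave — that makes it a tenth of some quality.
The major tenth spans 16 semitones, and Dbb4 to Fb5 is exactly 16 semitones — so this is a major tenth.
(Equivalently, a compound major third: a major third plus an octave.)

major tenth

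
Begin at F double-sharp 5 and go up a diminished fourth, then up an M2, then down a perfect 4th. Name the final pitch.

G sharp 5

F##5 up a diminished fourth → B5 (4 semitones).
A major second up from B5 is C#6.
C#6 down a perfect fourth → G#5 (5 semitones).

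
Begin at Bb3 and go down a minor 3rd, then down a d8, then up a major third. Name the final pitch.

B#2

A minor third down from Bb3 is G3.
Down a diminished octave from G3: G#2 (11 semitones down).
Up a major third from G#2: B#2 (4 semitones up).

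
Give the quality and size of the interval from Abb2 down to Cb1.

minor thirteenth

Descending from Abb2 to Cb1 is the same interval as ascending Cb1 to Abb2.
C to A spans six letter names (C-D-E-F-G-A), plus an octave, so the interval is some kind of thirteenth.
At 20 semitones, Cb1→Abb2 falls one short of a major thirteenth: minor.
(Equivalently, a compound minor sixth: a minor sixth plus an octave.)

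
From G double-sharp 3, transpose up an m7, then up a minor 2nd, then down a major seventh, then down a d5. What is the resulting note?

G##3 up a minor seventh → F##4 (10 semitones).
A minor second up from F##4 is G#4.
A major seventh down from G#4 is A3.
Down a diminished fifth from A3: D#3 (6 semitones down).

D sharp 3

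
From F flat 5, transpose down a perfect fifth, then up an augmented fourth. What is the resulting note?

E flat 5

A perfect fifth down from Fb5 is Bbb4.
Bbb4 up an augmented fourth → Eb5 (6 semitones).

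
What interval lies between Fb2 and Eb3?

major seventh

F to E spans seven letter names (F-G-A-B-C-D-E): a seventh.
The major seventh spans 11 semitones, and Fb2 to Eb3 is exactly 11 semitones — so this is a major seventh.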